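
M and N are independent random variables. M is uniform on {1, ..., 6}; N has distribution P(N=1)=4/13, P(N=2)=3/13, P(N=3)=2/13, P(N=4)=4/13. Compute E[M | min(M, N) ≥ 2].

P(min(M, N) ≥ 2) = 15/26.
Summing M·P(x,y) over outcomes with min(M, N) ≥ 2 gives 30/13.
E[M | min(M, N) ≥ 2] = (30/13) / (15/26) = 4.

4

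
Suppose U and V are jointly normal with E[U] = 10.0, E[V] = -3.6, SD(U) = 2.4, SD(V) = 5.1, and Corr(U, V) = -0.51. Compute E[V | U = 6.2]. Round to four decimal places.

For a bivariate normal, E[V | U=x] = μ_V + ρ·(σ_V/σ_U)·(x − μ_U).
E[V | U=6.2] = -3.6 + (-0.51)·(5.1/2.4)·(6.2 − (10.0)) = -3.6 + (-1.08375)·(-3.8) = 0.5183.

0.5183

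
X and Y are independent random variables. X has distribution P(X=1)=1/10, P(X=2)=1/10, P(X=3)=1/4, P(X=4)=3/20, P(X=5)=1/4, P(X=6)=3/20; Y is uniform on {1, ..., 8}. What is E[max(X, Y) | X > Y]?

65/14

P(X > Y) = 7/20.
Summing max(X,Y)·P(x,y) over outcomes with X > Y gives 13/8.
E[max(X, Y) | X > Y] = (13/8) / (7/20) = 65/14.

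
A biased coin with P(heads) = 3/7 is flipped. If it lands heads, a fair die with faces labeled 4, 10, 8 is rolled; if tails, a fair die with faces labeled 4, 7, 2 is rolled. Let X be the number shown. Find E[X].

E[X | heads] = (4+10+8)/3 = 22/3.
E[X | tails] = (4+7+2)/3 = 13/3.
E[X] = (3/7)·(22/3) + (4/7)·(13/3) = 118/21.

118/21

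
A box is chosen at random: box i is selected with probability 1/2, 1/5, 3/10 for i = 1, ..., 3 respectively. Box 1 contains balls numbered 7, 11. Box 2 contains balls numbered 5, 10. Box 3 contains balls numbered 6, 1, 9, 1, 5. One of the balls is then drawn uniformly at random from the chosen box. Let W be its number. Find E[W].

E[W | box 1] = (7+11)/2 = 9.
E[W | box 2] = (5+10)/2 = 15/2.
E[W | box 3] = (6+1+9+1+5)/5 = 22/5.
E[W] = (1/2)·(9) + (1/5)·(15/2) + (3/10)·(22/5) = 183/25.

183/25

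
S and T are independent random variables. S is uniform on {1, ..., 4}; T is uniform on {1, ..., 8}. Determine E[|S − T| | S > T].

Outcomes with S > T: (2,1), (3,1), (3,2), (4,1), (4,2), (4,3), each with probability 1/32.
E[|S − T| | S > T] = (1 + 2 + 1 + 3 + 2 + 1) / 6 = 5/3.

5/3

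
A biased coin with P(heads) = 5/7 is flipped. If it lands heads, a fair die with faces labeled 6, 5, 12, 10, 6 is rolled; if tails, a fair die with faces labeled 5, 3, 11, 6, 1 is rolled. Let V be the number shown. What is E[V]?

E[V | heads] = (6+5+12+10+6)/5 = 39/5.
E[V | tails] = (5+3+11+6+1)/5 = 26/5.
By the law of total expectation,
E[V] = (5/7)·(39/5) + (2/7)·(26/5) = 247/35.

247/35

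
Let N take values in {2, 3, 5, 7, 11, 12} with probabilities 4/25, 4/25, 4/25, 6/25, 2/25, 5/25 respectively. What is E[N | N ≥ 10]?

P(N ≥ 10) = 7/25.
Σ over the event: 11·2/25 + 12·1/5 = 82/25.
E[N | N ≥ 10] = (82/25) / (7/25) = 82/7.

82/7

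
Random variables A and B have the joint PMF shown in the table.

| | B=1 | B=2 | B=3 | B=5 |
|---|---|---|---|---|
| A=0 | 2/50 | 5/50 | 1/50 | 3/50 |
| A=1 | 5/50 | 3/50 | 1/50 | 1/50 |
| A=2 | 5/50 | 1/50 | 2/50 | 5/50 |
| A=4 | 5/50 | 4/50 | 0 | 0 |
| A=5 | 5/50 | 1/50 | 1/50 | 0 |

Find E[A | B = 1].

P(B = 1) = 11/25.
Summing A·P(A=x,B=y) over the conditioning event gives 6/5.
E[A | B = 1] = (6/5) / (11/25) = 30/11.

30/11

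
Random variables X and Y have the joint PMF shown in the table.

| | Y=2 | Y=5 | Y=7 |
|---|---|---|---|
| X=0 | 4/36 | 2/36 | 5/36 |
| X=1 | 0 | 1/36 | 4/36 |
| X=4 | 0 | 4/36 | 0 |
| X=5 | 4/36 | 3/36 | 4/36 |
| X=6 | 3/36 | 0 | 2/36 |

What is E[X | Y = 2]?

38/11

P(Y = 2) = 11/36.
Σ X·P over the event = 0·(4/36) + 5·(4/36) + 6·(3/36) = 19/18.
E[X | Y = 2] = (19/18) / (11/36) = 38/11.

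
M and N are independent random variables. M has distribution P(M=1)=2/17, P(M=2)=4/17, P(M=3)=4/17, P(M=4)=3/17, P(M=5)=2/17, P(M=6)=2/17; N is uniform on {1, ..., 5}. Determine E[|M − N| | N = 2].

26/17

P(N = 2) = 1/5.
Summing |M−N|·P(x,y) over outcomes with N = 2 gives 26/85.
E[|M − N| | N = 2] = (26/85) / (1/5) = 26/17.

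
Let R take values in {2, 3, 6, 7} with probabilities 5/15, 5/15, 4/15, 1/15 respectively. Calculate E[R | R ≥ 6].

P(R ≥ 6) = 1/3.
Σ over the event: 6·4/15 + 7·1/15 = 31/15.
E[R | R ≥ 6] = (31/15) / (1/3) = 31/5.

31/5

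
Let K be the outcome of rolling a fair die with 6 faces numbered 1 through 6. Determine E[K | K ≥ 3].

9/2

Given K ≥ 3, K is equally likely to be any of {3, 4, 5, 6}.
E[K | K ≥ 3] = (3 + 4 + 5 + 6) / 4 = 9/2.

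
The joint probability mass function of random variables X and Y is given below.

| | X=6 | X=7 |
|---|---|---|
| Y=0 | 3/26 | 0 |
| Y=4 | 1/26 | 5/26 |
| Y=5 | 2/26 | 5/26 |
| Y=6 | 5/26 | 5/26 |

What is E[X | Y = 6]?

P(Y = 6) = 5/13.
Σ X·P over the event = 6·(5/26) + 7·(5/26) = 5/2.
E[X | Y = 6] = (5/2) / (5/13) = 13/2.

13/2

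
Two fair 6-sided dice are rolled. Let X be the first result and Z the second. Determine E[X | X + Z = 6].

3

Outcomes with X + Z = 6: (1,5), (2,4), (3,3), (4,2), (5,1), each with probability 1/36.
E[X | X + Z = 6] = (1 + 2 + 3 + 4 + 5) / 5 = 3.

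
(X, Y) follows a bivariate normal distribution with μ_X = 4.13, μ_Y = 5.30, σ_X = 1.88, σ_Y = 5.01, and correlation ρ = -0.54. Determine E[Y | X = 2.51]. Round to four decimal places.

7.6312

The regression of Y on X has slope ρ·σ_Y/σ_X and passes through (μ_X, μ_Y).
E[Y | X=2.51] = 5.30 + (-0.54)·(5.01/1.88)·(2.51 − (4.13)) = 5.30 + (-1.439)·(-1.62) = 7.6312.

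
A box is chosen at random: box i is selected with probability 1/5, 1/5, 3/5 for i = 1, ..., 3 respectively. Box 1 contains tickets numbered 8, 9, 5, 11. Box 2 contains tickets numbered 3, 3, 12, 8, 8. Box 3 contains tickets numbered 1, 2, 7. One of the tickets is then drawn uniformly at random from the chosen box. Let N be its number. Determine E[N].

501/100

E[N | box 1] = (8+9+5+11)/4 = 33/4.
E[N | box 2] = (3+3+12+8+8)/5 = 34/5.
E[N | box 3] = (1+2+7)/3 = 10/3.
By the law of total expectation,
E[N] = (1/5)·(33/4) + (1/5)·(34/5) + (3/5)·(10/3) = 501/100.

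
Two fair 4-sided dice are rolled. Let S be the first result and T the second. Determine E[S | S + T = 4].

Outcomes with S + T = 4: (1,3), (2,2), (3,1), each with probability 1/16.
E[S | S + T = 4] = (1 + 2 + 3) / 3 = 2.

2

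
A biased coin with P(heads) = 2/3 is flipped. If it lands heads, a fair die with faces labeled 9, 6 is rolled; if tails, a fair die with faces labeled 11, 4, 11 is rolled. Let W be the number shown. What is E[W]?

E[W | heads] = (9+6)/2 = 15/2.
E[W | tails] = (11+4+11)/3 = 26/3.
E[W] = (2/3)·(15/2) + (1/3)·(26/3) = 71/9.

71/9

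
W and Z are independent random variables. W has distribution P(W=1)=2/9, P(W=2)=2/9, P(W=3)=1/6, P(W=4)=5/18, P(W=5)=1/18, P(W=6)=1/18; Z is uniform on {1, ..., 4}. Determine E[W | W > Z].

P(W > Z) = 11/24.
Summing W·P(x,y) over outcomes with W > Z gives 65/36.
E[W | W > Z] = (65/36) / (11/24) = 130/33.

130/33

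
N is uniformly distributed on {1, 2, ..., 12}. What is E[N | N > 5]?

9

Given N > 5, N is equally likely to be any of {6, 7, 8, 9, 10, 11, 12}.
E[N | N > 5] = (6 + 7 + 8 + 9 + 10 + 11 + 12) / 7 = 9.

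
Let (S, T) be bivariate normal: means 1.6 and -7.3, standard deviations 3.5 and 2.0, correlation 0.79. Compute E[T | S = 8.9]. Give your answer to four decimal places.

The regression of T on S has slope ρ·σ_T/σ_S and passes through (μ_S, μ_T).
E[T | S=8.9] = -7.3 + (0.79)·(2.0/3.5)·(8.9 − (1.6)) = -7.3 + (0.45143)·(7.3) = -4.0046.

-4.0046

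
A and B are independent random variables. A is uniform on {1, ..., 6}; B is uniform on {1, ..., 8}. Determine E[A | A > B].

14/3

P(A > B) = 5/16.
Summing A·P(x,y) over outcomes with A > B gives 35/24.
E[A | A > B] = (35/24) / (5/16) = 14/3.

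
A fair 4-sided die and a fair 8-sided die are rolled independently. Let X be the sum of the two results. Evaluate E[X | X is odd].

7

P(X is odd) = 1/2.
Σ over the event: 3·1/16 + 5·1/8 + 7·1/8 + 9·1/8 + 11·1/16 = 7/2.
E[X | X is odd] = (7/2) / (1/2) = 7.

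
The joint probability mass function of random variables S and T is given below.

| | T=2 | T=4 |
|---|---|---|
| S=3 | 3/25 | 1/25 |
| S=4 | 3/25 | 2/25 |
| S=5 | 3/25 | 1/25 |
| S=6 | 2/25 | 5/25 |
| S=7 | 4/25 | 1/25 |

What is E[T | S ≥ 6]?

3

P(S ≥ 6) = 12/25.
Σ T·P over the event = 2·(2/25) + 4·(5/25) + 2·(4/25) + 4·(1/25) = 36/25.
E[T | S ≥ 6] = (36/25) / (12/25) = 3.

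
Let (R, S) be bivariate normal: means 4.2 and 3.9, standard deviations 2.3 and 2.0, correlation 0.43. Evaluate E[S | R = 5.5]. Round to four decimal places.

4.3861

E[S | R=x] = μ_S + ρ(σ_S/σ_R)(x − μ_R) for jointly normal variables.
E[S | R=5.5] = 3.9 + (0.43)·(2.0/2.3)·(5.5 − (4.2)) = 3.9 + (0.37391)·(1.3) = 4.3861.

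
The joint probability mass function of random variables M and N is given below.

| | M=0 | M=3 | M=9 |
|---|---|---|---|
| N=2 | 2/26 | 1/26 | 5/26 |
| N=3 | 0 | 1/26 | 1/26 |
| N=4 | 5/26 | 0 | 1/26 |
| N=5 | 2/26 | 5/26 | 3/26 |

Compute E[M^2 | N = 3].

P(N = 3) = 1/13.
Σ M^2·P over the event = 9·(1/26) + 81·(1/26) = 45/13.
E[M^2 | N = 3] = (45/13) / (1/13) = 45.

45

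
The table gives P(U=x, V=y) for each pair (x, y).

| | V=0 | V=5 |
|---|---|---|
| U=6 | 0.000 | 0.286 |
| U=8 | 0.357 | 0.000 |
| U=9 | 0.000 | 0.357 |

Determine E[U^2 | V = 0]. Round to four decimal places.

P(V = 0) = 0.357.
Σ U^2·P over the event = 64·(0.357) = 22.848.
E[U^2 | V = 0] = (22.848) / (0.357) = 64.0000.

64.0000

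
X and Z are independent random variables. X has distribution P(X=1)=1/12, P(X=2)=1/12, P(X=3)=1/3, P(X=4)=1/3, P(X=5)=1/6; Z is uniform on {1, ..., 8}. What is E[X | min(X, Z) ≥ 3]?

19/5

P(min(X, Z) ≥ 3) = 5/8.
Summing X·P(x,y) over outcomes with min(X, Z) ≥ 3 gives 19/8.
E[X | min(X, Z) ≥ 3] = (19/8) / (5/8) = 19/5.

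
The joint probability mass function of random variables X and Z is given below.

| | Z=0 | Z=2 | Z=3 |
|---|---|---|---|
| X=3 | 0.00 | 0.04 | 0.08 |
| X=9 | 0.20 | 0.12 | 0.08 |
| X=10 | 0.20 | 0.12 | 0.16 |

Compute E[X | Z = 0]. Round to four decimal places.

9.5000

P(Z = 0) = 0.40.
Σ X·P over the event = 9·(0.20) + 10·(0.20) = 3.80.
E[X | Z = 0] = (3.80) / (0.40) = 9.5000.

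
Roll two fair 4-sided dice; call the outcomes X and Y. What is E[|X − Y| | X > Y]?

5/3

Outcomes with X > Y: (2,1), (3,1), (3,2), (4,1), (4,2), (4,3), each with probability 1/16.
E[|X − Y| | X > Y] = (1 + 2 + 1 + 3 + 2 + 1) / 6 = 5/3.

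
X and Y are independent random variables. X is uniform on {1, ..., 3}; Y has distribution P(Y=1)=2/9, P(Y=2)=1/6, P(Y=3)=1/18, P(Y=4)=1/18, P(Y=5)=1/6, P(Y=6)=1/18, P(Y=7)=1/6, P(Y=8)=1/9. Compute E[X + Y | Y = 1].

3

P(Y = 1) = 2/9.
Summing (X+Y)·P(x,y) over outcomes with Y = 1 gives 2/3.
E[X + Y | Y = 1] = (2/3) / (2/9) = 3.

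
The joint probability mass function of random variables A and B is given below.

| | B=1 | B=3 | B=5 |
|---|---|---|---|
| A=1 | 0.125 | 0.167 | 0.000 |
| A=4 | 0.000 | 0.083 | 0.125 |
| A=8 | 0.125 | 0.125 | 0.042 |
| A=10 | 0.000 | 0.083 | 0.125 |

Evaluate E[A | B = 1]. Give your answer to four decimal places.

4.5000

P(B = 1) = 0.250.
Σ A·P over the event = 1·(0.125) + 8·(0.125) = 1.125.
E[A | B = 1] = (1.125) / (0.250) = 4.5000.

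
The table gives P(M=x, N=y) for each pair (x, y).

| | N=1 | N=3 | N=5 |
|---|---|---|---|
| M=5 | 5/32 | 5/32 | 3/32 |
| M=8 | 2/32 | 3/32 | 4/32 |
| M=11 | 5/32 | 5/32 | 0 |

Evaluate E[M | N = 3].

P(N = 3) = 13/32.
Σ M·P over the event = 5·(5/32) + 8·(3/32) + 11·(5/32) = 13/4.
E[M | N = 3] = (13/4) / (13/32) = 8.

8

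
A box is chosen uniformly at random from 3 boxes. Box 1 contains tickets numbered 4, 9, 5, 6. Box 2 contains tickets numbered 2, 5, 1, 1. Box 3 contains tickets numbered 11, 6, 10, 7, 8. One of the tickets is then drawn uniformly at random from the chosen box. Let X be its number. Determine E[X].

111/20

E[X | box 1] = (4+9+5+6)/4 = 6.
E[X | box 2] = (2+5+1+1)/4 = 9/4.
E[X | box 3] = (11+6+10+7+8)/5 = 42/5.
E[X] = (1/3)·(6) + (1/3)·(9/4) + (1/3)·(42/5) = 111/20.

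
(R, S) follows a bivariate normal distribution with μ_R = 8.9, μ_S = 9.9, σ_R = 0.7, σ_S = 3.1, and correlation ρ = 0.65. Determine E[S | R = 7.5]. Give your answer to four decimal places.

5.8700

For a bivariate normal, E[S | R=x] = μ_S + ρ·(σ_S/σ_R)·(x − μ_R).
E[S | R=7.5] = 9.9 + (0.65)·(3.1/0.7)·(7.5 − (8.9)) = 9.9 + (2.8786)·(-1.4) = 5.8700.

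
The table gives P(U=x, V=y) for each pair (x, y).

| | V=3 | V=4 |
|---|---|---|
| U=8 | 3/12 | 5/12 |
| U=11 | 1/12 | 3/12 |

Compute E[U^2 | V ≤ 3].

P(V ≤ 3) = 1/3.
Σ U^2·P over the event = 64·(3/12) + 121·(1/12) = 313/12.
E[U^2 | V ≤ 3] = (313/12) / (1/3) = 313/4.

313/4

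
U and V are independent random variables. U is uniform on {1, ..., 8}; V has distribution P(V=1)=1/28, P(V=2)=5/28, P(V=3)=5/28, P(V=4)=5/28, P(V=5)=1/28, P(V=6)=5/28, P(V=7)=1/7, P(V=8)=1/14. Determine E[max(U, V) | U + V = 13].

P(U + V = 13) = 3/56.
Summing max(U,V)·P(x,y) over outcomes with U + V = 13 gives 87/224.
E[max(U, V) | U + V = 13] = (87/224) / (3/56) = 29/4.

29/4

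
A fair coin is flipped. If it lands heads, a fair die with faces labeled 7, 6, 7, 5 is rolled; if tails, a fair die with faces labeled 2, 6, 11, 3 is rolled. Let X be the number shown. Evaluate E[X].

47/8

E[X | heads] = (7+6+7+5)/4 = 25/4.
E[X | tails] = (2+6+11+3)/4 = 11/2.
By the law of total expectation,
E[X] = (1/2)·(25/4) + (1/2)·(11/2) = 47/8.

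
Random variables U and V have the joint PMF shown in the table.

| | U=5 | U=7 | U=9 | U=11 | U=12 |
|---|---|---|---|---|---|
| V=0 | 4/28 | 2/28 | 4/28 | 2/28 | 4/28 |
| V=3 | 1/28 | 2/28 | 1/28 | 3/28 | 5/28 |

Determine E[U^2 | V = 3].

P(V = 3) = 3/7.
Summing U^2·P(U=x,V=y) over the conditioning event gives 1287/28.
E[U^2 | V = 3] = (1287/28) / (3/7) = 429/4.

429/4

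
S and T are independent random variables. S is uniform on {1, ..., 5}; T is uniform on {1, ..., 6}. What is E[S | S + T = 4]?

P(S + T = 4) = 1/10.
Summing S·P(x,y) over outcomes with S + T = 4 gives 1/5.
E[S | S + T = 4] = (1/5) / (1/10) = 2.

2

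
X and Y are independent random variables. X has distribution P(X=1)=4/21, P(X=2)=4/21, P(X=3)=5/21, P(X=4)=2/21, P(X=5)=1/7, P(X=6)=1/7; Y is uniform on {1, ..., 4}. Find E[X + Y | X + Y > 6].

P(X + Y > 6) = 5/14.
Summing (X+Y)·P(x,y) over outcomes with X + Y > 6 gives 239/84.
E[X + Y | X + Y > 6] = (239/84) / (5/14) = 239/30.

239/30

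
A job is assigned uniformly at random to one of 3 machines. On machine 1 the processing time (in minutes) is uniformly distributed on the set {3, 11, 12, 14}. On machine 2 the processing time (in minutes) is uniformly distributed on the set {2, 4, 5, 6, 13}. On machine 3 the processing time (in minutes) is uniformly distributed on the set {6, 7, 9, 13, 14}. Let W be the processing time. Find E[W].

E[W | machine 1] = (3+11+12+14)/4 = 10.
E[W | machine 2] = (2+4+5+6+13)/5 = 6.
E[W | machine 3] = (6+7+9+13+14)/5 = 49/5.
E[W] = (1/3)·(10) + (1/3)·(6) + (1/3)·(49/5) = 43/5.

43/5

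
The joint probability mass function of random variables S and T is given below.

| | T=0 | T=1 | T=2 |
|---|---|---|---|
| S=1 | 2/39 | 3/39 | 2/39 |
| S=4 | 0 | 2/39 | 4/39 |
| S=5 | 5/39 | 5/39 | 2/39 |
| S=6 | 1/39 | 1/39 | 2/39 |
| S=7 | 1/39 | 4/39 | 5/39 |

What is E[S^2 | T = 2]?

P(T = 2) = 5/13.
Σ S^2·P over the event = 1·(2/39) + 16·(4/39) + 25·(2/39) + 36·(2/39) + 49·(5/39) = 433/39.
E[S^2 | T = 2] = (433/39) / (5/13) = 433/15.

433/15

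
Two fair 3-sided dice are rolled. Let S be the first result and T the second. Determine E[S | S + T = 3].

Outcomes with S + T = 3: (1,2), (2,1), each with probability 1/9.
E[S | S + T = 3] = (1 + 2) / 2 = 3/2.

3/2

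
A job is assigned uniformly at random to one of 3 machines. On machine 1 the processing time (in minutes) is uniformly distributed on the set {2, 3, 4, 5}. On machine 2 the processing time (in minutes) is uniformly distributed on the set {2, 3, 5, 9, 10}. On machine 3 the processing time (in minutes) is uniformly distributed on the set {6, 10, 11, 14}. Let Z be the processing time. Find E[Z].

E[Z | machine 1] = (2+3+4+5)/4 = 7/2.
E[Z | machine 2] = (2+3+5+9+10)/5 = 29/5.
E[Z | machine 3] = (6+10+11+14)/4 = 41/4.
E[Z] = (1/3)·(7/2) + (1/3)·(29/5) + (1/3)·(41/4) = 391/60.

391/60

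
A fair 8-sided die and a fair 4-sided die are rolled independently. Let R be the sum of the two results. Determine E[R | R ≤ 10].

190/29

P(R ≤ 10) = 29/32.
E[R | R ≤ 10] = (95/16) / (29/32) = 190/29.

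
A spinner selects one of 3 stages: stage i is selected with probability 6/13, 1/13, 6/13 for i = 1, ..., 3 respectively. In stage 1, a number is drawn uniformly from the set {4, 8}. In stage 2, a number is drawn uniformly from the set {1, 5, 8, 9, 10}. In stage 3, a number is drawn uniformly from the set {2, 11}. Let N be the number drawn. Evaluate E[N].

408/65

E[N | stage 1] = (4+8)/2 = 6.
E[N | stage 2] = (1+5+8+9+10)/5 = 33/5.
E[N | stage 3] = (2+11)/2 = 13/2.
E[N] = (6/13)·(6) + (1/13)·(33/5) + (6/13)·(13/2) = 408/65.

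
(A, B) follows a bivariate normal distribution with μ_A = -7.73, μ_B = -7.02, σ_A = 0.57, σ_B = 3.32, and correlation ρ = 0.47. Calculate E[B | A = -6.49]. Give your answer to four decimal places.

E[B | A=x] = μ_B + ρ(σ_B/σ_A)(x − μ_A) for jointly normal variables.
E[B | A=-6.49] = -7.02 + (0.47)·(3.32/0.57)·(-6.49 − (-7.73)) = -7.02 + (2.737544)·(1.24) = -3.6254.

-3.6254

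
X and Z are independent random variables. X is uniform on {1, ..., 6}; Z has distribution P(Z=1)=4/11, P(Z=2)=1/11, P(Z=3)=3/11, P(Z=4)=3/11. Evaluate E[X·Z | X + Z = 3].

P(X + Z = 3) = 5/66.
Summing XZ·P(x,y) over outcomes with X + Z = 3 gives 5/33.
E[X·Z | X + Z = 3] = (5/33) / (5/66) = 2.

2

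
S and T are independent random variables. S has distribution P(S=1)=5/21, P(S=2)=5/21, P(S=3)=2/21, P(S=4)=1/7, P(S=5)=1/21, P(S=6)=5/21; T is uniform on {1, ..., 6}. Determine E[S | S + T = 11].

35/6

P(S + T = 11) = 1/21.
Summing S·P(x,y) over outcomes with S + T = 11 gives 5/18.
E[S | S + T = 11] = (5/18) / (1/21) = 35/6.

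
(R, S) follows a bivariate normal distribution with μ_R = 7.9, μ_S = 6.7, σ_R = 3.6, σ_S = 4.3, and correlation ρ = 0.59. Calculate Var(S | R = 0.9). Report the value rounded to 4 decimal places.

Var(S | R=x) = (1 − ρ²)·σ_S².
Var(S | R=0.9) = (4.3)²·(1 − (0.59)²) = 18.49·0.6519 = 12.0536.

12.0536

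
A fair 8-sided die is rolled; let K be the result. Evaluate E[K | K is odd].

Given K is odd, K is equally likely to be any of {1, 3, 5, 7}.
E[K | K is odd] = (1 + 3 + 5 + 7) / 4 = 4.

4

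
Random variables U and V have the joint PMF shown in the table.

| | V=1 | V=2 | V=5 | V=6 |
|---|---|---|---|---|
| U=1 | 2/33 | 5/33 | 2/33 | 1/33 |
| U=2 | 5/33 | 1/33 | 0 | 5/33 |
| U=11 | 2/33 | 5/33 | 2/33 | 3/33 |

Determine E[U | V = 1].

34/9

P(V = 1) = 3/11.
Summing U·P(U=x,V=y) over the conditioning event gives 34/33.
E[U | V = 1] = (34/33) / (3/11) = 34/9.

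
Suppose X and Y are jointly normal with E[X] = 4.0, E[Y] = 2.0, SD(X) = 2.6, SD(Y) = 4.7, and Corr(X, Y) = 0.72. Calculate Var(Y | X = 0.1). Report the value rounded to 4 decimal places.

10.6385

Var(Y | X=x) = (1 − ρ²)·σ_Y².
Var(Y | X=0.1) = (4.7)²·(1 − (0.72)²) = 22.09·0.4816 = 10.6385.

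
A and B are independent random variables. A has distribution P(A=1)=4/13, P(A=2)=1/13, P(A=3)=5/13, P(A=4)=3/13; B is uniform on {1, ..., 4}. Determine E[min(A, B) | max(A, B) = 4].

P(max(A, B) = 4) = 11/26.
Summing min(A,B)·P(x,y) over outcomes with max(A, B) = 4 gives 51/52.
E[min(A, B) | max(A, B) = 4] = (51/52) / (11/26) = 51/22.

51/22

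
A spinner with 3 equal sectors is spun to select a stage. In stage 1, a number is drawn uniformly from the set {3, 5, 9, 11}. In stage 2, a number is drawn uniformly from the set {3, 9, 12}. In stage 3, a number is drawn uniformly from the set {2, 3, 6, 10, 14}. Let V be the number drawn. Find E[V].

E[V | stage 1] = (3+5+9+11)/4 = 7.
E[V | stage 2] = (3+9+12)/3 = 8.
E[V | stage 3] = (2+3+6+10+14)/5 = 7.
By the law of total expectation,
E[V] = (1/3)·(7) + (1/3)·(8) + (1/3)·(7) = 22/3.

22/3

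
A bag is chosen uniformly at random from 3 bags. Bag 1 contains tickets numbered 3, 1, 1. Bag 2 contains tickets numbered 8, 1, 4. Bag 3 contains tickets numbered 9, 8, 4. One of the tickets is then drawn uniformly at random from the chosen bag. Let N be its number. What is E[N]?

E[N | bag 1] = (3+1+1)/3 = 5/3.
E[N | bag 2] = (8+1+4)/3 = 13/3.
E[N | bag 3] = (9+8+4)/3 = 7.
By the law of total expectation,
E[N] = (1/3)·(5/3) + (1/3)·(13/3) + (1/3)·(7) = 13/3.

13/3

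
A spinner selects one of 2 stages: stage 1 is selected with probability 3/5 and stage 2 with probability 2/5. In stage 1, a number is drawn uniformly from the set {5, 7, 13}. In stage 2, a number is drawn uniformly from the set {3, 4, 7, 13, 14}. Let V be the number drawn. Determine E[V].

207/25

E[V | stage 1] = (5+7+13)/3 = 25/3.
E[V | stage 2] = (3+4+7+13+14)/5 = 41/5.
By the law of total expectation,
E[V] = (3/5)·(25/3) + (2/5)·(41/5) = 207/25.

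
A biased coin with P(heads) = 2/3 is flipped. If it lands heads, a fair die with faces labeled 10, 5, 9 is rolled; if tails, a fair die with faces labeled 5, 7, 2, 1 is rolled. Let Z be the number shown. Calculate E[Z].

E[Z | heads] = (10+5+9)/3 = 8.
E[Z | tails] = (5+7+2+1)/4 = 15/4.
E[Z] = (2/3)·(8) + (1/3)·(15/4) = 79/12.

79/12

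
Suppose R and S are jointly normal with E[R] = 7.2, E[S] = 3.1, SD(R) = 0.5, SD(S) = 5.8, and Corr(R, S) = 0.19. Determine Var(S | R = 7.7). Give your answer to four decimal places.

For a bivariate normal, Var(S | R=x) = σ_S²(1 − ρ²).
Var(S | R=7.7) = (5.8)²·(1 − (0.19)²) = 33.64·0.9639 = 32.4256.

32.4256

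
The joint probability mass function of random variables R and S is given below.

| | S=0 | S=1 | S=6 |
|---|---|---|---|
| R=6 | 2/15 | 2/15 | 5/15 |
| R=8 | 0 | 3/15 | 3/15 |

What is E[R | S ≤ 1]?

P(S ≤ 1) = 7/15.
Σ R·P over the event = 6·(2/15) + 6·(2/15) + 8·(3/15) = 16/5.
E[R | S ≤ 1] = (16/5) / (7/15) = 48/7.

48/7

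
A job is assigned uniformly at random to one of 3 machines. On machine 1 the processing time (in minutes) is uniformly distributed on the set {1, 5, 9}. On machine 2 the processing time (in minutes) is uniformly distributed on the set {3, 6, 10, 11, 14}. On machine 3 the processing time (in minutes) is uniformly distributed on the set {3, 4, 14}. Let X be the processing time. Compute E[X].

E[X | machine 1] = (1+5+9)/3 = 5.
E[X | machine 2] = (3+6+10+11+14)/5 = 44/5.
E[X | machine 3] = (3+4+14)/3 = 7.
By the law of total expectation,
E[X] = (1/3)·(5) + (1/3)·(44/5) + (1/3)·(7) = 104/15.

104/15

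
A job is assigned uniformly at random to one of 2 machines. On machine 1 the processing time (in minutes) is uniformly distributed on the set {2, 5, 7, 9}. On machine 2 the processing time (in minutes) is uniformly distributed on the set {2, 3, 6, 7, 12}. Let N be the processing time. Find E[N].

E[N | machine 1] = (2+5+7+9)/4 = 23/4.
E[N | machine 2] = (2+3+6+7+12)/5 = 6.
E[N] = (1/2)·(23/4) + (1/2)·(6) = 47/8.

47/8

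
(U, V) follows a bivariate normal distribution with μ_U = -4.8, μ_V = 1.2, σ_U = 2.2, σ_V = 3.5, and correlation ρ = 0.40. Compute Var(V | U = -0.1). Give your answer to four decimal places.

The conditional variance in a bivariate normal is σ_V²(1 − ρ²), independent of x.
Var(V | U=-0.1) = (3.5)²·(1 − (0.40)²) = 12.25·0.84 = 10.2900.

10.2900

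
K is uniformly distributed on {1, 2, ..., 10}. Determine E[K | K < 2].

Given K < 2, K is equally likely to be any of {1}.
E[K | K < 2] = (1) / 1 = 1.

1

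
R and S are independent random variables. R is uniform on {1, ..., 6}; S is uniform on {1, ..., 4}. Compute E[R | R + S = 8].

Outcomes with R + S = 8: (4,4), (5,3), (6,2), each with probability 1/24.
E[R | R + S = 8] = (4 + 5 + 6) / 3 = 5.

5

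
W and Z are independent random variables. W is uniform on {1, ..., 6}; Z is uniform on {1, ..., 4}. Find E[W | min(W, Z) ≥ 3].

9/2

Outcomes with min(W, Z) ≥ 3: (3,3), (3,4), (4,3), (4,4), (5,3), (5,4), (6,3), (6,4), each with probability 1/24.
E[W | min(W, Z) ≥ 3] = (3 + 3 + 4 + 4 + 5 + 5 + 6 + 6) / 8 = 9/2.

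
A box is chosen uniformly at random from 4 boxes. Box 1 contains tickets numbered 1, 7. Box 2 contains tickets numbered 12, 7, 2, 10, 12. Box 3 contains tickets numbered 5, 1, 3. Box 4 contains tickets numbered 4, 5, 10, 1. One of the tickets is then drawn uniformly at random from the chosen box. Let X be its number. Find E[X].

103/20

E[X | box 1] = (1+7)/2 = 4.
E[X | box 2] = (12+7+2+10+12)/5 = 43/5.
E[X | box 3] = (5+1+3)/3 = 3.
E[X | box 4] = (4+5+10+1)/4 = 5.
E[X] = (1/4)·(4) + (1/4)·(43/5) + (1/4)·(3) + (1/4)·(5) = 103/20.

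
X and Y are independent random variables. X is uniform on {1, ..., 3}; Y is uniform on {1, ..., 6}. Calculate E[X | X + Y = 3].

3/2

Outcomes with X + Y = 3: (1,2), (2,1), each with probability 1/18.
E[X | X + Y = 3] = (1 + 2) / 2 = 3/2.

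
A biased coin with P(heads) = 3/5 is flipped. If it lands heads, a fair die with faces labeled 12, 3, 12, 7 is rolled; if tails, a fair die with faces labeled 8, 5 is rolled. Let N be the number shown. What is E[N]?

77/10

E[N | heads] = (12+3+12+7)/4 = 17/2.
E[N | tails] = (8+5)/2 = 13/2.
E[N] = (3/5)·(17/2) + (2/5)·(13/2) = 77/10.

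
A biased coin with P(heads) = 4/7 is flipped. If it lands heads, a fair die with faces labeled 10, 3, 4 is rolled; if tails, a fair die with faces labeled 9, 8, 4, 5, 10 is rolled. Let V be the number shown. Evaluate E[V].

E[V | heads] = (10+3+4)/3 = 17/3.
E[V | tails] = (9+8+4+5+10)/5 = 36/5.
By the law of total expectation,
E[V] = (4/7)·(17/3) + (3/7)·(36/5) = 664/105.

664/105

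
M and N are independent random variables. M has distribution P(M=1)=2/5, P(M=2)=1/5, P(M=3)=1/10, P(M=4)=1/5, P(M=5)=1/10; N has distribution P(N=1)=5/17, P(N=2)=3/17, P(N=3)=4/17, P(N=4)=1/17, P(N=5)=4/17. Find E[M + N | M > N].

299/55

P(M > N) = 11/34.
Summing (M+N)·P(x,y) over outcomes with M > N gives 299/170.
E[M + N | M > N] = (299/170) / (11/34) = 299/55.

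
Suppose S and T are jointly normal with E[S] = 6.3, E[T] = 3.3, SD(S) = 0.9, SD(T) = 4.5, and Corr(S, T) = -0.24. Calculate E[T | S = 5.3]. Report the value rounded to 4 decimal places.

4.5000

The regression of T on S has slope ρ·σ_T/σ_S and passes through (μ_S, μ_T).
E[T | S=5.3] = 3.3 + (-0.24)·(4.5/0.9)·(5.3 − (6.3)) = 3.3 + (-1.2)·(-1) = 4.5000.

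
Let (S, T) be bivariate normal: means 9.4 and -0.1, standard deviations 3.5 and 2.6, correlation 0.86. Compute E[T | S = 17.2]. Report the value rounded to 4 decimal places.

The regression of T on S has slope ρ·σ_T/σ_S and passes through (μ_S, μ_T).
E[T | S=17.2] = -0.1 + (0.86)·(2.6/3.5)·(17.2 − (9.4)) = -0.1 + (0.63886)·(7.8) = 4.8831.

4.8831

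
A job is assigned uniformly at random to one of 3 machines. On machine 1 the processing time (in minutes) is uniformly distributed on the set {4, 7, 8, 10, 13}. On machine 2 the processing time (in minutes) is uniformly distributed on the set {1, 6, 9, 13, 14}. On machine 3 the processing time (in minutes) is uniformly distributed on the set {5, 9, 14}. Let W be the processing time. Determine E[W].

79/9

E[W | machine 1] = (4+7+8+10+13)/5 = 42/5.
E[W | machine 2] = (1+6+9+13+14)/5 = 43/5.
E[W | machine 3] = (5+9+14)/3 = 28/3.
By the law of total expectation,
E[W] = (1/3)·(42/5) + (1/3)·(43/5) + (1/3)·(28/3) = 79/9.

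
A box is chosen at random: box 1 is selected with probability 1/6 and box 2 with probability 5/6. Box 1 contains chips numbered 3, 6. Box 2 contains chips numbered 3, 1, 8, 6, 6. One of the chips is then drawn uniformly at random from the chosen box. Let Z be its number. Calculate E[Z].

E[Z | box 1] = (3+6)/2 = 9/2.
E[Z | box 2] = (3+1+8+6+6)/5 = 24/5.
E[Z] = (1/6)·(9/2) + (5/6)·(24/5) = 19/4.

19/4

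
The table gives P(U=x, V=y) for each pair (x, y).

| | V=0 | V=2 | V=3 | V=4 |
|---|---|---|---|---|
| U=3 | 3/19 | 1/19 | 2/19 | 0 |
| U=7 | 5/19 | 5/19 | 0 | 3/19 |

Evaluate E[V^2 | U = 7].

68/13

P(U = 7) = 13/19.
Σ V^2·P over the event = 0·(5/19) + 4·(5/19) + 16·(3/19) = 68/19.
E[V^2 | U = 7] = (68/19) / (13/19) = 68/13.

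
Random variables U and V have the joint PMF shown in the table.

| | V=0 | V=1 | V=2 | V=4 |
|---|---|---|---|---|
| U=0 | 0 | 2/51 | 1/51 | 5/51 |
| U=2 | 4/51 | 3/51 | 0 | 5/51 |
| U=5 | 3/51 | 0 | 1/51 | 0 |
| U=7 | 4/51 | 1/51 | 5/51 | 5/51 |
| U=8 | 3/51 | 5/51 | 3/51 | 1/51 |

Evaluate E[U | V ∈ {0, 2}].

139/24

P(V ∈ {0, 2}) = 8/17.
Σ U·P over the event = 0·(1/51) + 2·(4/51) + 5·(3/51) + 5·(1/51) + 7·(4/51) + 7·(5/51) + 8·(3/51) + 8·(3/51) = 139/51.
E[U | V ∈ {0, 2}] = (139/51) / (8/17) = 139/24.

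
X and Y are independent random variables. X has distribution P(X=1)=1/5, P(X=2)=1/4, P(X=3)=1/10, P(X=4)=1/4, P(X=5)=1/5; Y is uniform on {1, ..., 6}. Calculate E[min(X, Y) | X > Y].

81/40

P(X > Y) = 1/3.
Summing min(X,Y)·P(x,y) over outcomes with X > Y gives 27/40.
E[min(X, Y) | X > Y] = (27/40) / (1/3) = 81/40.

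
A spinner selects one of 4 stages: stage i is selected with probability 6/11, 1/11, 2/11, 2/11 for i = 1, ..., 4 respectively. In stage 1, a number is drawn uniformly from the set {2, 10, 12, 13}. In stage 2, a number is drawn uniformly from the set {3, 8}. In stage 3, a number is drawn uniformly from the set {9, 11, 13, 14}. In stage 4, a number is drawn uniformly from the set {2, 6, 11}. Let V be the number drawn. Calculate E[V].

53/6

E[V | stage 1] = (2+10+12+13)/4 = 37/4.
E[V | stage 2] = (3+8)/2 = 11/2.
E[V | stage 3] = (9+11+13+14)/4 = 47/4.
E[V | stage 4] = (2+6+11)/3 = 19/3.
By the law of total expectation,
E[V] = (6/11)·(37/4) + (1/11)·(11/2) + (2/11)·(47/4) + (2/11)·(19/3) = 53/6.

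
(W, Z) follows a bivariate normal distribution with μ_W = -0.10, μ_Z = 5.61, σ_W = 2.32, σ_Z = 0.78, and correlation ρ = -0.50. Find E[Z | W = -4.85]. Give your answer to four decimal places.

6.4085

For a bivariate normal, E[Z | W=x] = μ_Z + ρ·(σ_Z/σ_W)·(x − μ_W).
E[Z | W=-4.85] = 5.61 + (-0.50)·(0.78/2.32)·(-4.85 − (-0.10)) = 5.61 + (-0.1681)·(-4.75) = 6.4085.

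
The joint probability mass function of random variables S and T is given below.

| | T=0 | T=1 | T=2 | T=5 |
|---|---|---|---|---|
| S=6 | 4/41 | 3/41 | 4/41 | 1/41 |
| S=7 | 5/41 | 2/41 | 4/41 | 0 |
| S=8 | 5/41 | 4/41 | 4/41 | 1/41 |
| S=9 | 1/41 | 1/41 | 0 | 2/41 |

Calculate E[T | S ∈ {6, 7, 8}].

P(S ∈ {6, 7, 8}) = 37/41.
Summing T·P(S=x,T=y) over the conditioning event gives 43/41.
E[T | S ∈ {6, 7, 8}] = (43/41) / (37/41) = 43/37.

43/37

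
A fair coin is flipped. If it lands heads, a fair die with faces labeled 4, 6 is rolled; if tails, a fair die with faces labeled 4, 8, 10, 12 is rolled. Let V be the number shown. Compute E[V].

27/4

E[V | heads] = (4+6)/2 = 5.
E[V | tails] = (4+8+10+12)/4 = 17/2.
E[V] = (1/2)·(5) + (1/2)·(17/2) = 27/4.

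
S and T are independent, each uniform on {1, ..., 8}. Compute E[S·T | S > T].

39/2

P(S > T) = 7/16.
Summing ST·P(x,y) over outcomes with S > T gives 273/32.
E[S·T | S > T] = (273/32) / (7/16) = 39/2.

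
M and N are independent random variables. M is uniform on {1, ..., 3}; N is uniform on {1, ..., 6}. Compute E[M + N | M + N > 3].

P(M + N > 3) = 5/6.
Summing (M+N)·P(x,y) over outcomes with M + N > 3 gives 91/18.
E[M + N | M + N > 3] = (91/18) / (5/6) = 91/15.

91/15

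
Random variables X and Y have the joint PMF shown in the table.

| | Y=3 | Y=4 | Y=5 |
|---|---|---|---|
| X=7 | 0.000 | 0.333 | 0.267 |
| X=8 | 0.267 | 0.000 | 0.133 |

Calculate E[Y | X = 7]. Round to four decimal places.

4.4450

P(X = 7) = 0.600.
Σ Y·P over the event = 4·(0.333) + 5·(0.267) = 2.667.
E[Y | X = 7] = (2.667) / (0.600) = 4.4450.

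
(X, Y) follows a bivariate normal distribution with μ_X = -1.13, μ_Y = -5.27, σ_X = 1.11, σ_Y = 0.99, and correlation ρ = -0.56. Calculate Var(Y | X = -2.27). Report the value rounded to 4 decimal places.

Var(Y | X=x) = (1 − ρ²)·σ_Y².
Var(Y | X=-2.27) = (0.99)²·(1 − (-0.56)²) = 0.9801·0.6864 = 0.6727.

0.6727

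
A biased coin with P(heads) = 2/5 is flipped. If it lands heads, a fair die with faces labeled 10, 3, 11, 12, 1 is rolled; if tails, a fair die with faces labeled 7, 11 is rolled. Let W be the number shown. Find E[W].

209/25

E[W | heads] = (10+3+11+12+1)/5 = 37/5.
E[W | tails] = (7+11)/2 = 9.
By the law of total expectation,
E[W] = (2/5)·(37/5) + (3/5)·(9) = 209/25.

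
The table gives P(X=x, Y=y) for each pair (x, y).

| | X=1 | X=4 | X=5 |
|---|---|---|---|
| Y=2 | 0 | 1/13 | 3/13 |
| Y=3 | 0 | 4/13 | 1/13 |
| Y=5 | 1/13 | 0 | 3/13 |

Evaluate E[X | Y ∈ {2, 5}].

P(Y ∈ {2, 5}) = 8/13.
Summing X·P(X=x,Y=y) over the conditioning event gives 35/13.
E[X | Y ∈ {2, 5}] = (35/13) / (8/13) = 35/8.

35/8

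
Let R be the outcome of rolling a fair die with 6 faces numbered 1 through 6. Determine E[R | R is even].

Given R is even, R is equally likely to be any of {2, 4, 6}.
E[R | R is even] = (2 + 4 + 6) / 3 = 4.

4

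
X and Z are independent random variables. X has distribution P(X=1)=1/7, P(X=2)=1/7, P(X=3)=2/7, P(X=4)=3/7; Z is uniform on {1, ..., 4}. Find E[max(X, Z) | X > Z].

P(X > Z) = 1/2.
Summing max(X,Z)·P(x,y) over outcomes with X > Z gives 25/14.
E[max(X, Z) | X > Z] = (25/14) / (1/2) = 25/7.

25/7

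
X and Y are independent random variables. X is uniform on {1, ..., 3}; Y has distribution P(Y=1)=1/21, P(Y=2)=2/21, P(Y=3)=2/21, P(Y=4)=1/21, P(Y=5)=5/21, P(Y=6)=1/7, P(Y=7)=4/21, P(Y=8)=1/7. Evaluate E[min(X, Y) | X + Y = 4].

P(X + Y = 4) = 5/63.
Summing min(X,Y)·P(x,y) over outcomes with X + Y = 4 gives 1/9.
E[min(X, Y) | X + Y = 4] = (1/9) / (5/63) = 7/5.

7/5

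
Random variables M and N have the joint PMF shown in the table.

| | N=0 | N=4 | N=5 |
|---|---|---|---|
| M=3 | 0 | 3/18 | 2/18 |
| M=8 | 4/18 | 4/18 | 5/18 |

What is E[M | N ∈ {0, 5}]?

78/11

P(N ∈ {0, 5}) = 11/18.
Σ M·P over the event = 3·(2/18) + 8·(4/18) + 8·(5/18) = 13/3.
E[M | N ∈ {0, 5}] = (13/3) / (11/18) = 78/11.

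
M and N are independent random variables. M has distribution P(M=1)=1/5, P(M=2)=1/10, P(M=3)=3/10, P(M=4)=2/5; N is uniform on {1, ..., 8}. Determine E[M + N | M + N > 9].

205/19

P(M + N > 9) = 19/80.
Summing (M+N)·P(x,y) over outcomes with M + N > 9 gives 41/16.
E[M + N | M + N > 9] = (41/16) / (19/80) = 205/19.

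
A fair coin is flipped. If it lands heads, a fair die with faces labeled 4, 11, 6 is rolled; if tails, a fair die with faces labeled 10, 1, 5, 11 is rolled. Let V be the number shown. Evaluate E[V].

55/8

E[V | heads] = (4+11+6)/3 = 7.
E[V | tails] = (10+1+5+11)/4 = 27/4.
By the law of total expectation,
E[V] = (1/2)·(7) + (1/2)·(27/4) = 55/8.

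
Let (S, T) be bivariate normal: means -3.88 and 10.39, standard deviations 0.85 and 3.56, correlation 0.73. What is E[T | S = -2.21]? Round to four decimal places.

E[T | S=x] = μ_T + ρ(σ_T/σ_S)(x − μ_S) for jointly normal variables.
E[T | S=-2.21] = 10.39 + (0.73)·(3.56/0.85)·(-2.21 − (-3.88)) = 10.39 + (3.0574)·(1.67) = 15.4959.

15.4959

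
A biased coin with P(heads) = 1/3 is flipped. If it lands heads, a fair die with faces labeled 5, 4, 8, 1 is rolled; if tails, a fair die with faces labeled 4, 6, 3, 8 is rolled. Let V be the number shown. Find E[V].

E[V | heads] = (5+4+8+1)/4 = 9/2.
E[V | tails] = (4+6+3+8)/4 = 21/4.
E[V] = (1/3)·(9/2) + (2/3)·(21/4) = 5.

5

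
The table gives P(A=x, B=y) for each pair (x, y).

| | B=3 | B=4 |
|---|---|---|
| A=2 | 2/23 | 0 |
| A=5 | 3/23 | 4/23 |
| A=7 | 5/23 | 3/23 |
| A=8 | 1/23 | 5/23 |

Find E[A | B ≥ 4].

P(B ≥ 4) = 12/23.
Σ A·P over the event = 5·(4/23) + 7·(3/23) + 8·(5/23) = 81/23.
E[A | B ≥ 4] = (81/23) / (12/23) = 27/4.

27/4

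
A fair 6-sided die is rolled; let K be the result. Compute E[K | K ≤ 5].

Given K ≤ 5, K is equally likely to be any of {1, 2, 3, 4, 5}.
E[K | K ≤ 5] = (1 + 2 + 3 + 4 + 5) / 5 = 3.

3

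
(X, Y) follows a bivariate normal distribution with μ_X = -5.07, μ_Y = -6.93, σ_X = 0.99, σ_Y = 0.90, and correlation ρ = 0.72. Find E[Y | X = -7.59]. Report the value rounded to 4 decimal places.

The regression of Y on X has slope ρ·σ_Y/σ_X and passes through (μ_X, μ_Y).
E[Y | X=-7.59] = -6.93 + (0.72)·(0.90/0.99)·(-7.59 − (-5.07)) = -6.93 + (0.65455)·(-2.52) = -8.5795.

-8.5795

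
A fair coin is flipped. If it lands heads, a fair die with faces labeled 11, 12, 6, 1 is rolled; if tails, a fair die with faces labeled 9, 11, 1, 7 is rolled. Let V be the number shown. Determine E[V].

29/4

E[V | heads] = (11+12+6+1)/4 = 15/2.
E[V | tails] = (9+11+1+7)/4 = 7.
E[V] = (1/2)·(15/2) + (1/2)·(7) = 29/4.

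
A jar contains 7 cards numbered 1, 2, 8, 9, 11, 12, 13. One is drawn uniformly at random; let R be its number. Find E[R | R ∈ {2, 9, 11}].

22/3

P(R ∈ {2, 9, 11}) = 3/7.
Σ over the event: 2·1/7 + 9·1/7 + 11·1/7 = 22/7.
E[R | R ∈ {2, 9, 11}] = (22/7) / (3/7) = 22/3.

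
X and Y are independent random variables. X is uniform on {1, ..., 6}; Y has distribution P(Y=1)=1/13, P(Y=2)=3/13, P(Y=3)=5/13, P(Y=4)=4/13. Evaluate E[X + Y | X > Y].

299/40

P(X > Y) = 20/39.
Summing (X+Y)·P(x,y) over outcomes with X > Y gives 23/6.
E[X + Y | X > Y] = (23/6) / (20/39) = 299/40.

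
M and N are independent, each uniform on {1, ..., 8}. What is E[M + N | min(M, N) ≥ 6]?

14

P(min(M, N) ≥ 6) = 9/64.
Summing (M+N)·P(x,y) over outcomes with min(M, N) ≥ 6 gives 63/32.
E[M + N | min(M, N) ≥ 6] = (63/32) / (9/64) = 14.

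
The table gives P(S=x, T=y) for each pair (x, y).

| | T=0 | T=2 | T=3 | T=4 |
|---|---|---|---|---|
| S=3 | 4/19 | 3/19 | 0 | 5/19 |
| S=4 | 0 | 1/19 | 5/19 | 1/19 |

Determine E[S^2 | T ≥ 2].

P(T ≥ 2) = 15/19.
Σ S^2·P over the event = 9·(3/19) + 9·(5/19) + 16·(1/19) + 16·(5/19) + 16·(1/19) = 184/19.
E[S^2 | T ≥ 2] = (184/19) / (15/19) = 184/15.

184/15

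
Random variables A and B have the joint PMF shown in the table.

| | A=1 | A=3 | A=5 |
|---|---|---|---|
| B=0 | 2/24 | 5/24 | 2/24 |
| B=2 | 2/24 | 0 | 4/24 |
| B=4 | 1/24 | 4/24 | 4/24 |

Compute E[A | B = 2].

11/3

P(B = 2) = 1/4.
Σ A·P over the event = 1·(2/24) + 5·(4/24) = 11/12.
E[A | B = 2] = (11/12) / (1/4) = 11/3.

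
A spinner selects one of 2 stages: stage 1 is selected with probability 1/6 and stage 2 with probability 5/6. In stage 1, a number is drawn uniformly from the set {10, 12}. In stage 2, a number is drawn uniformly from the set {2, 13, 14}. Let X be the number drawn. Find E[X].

89/9

E[X | stage 1] = (10+12)/2 = 11.
E[X | stage 2] = (2+13+14)/3 = 29/3.
E[X] = (1/6)·(11) + (5/6)·(29/3) = 89/9.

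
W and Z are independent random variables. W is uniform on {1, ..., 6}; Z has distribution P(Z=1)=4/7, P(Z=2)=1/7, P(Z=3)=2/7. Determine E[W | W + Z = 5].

23/7

P(W + Z = 5) = 1/6.
Summing W·P(x,y) over outcomes with W + Z = 5 gives 23/42.
E[W | W + Z = 5] = (23/42) / (1/6) = 23/7.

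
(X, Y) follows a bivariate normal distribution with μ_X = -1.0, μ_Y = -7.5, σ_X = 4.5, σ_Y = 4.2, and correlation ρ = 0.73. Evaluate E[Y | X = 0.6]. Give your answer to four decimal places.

-6.4099

The regression of Y on X has slope ρ·σ_Y/σ_X and passes through (μ_X, μ_Y).
E[Y | X=0.6] = -7.5 + (0.73)·(4.2/4.5)·(0.6 − (-1.0)) = -7.5 + (0.68133)·(1.6) = -6.4099.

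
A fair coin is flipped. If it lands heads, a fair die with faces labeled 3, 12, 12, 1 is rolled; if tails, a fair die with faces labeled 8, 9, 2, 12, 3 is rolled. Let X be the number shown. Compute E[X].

69/10

E[X | heads] = (3+12+12+1)/4 = 7.
E[X | tails] = (8+9+2+12+3)/5 = 34/5.
By the law of total expectation,
E[X] = (1/2)·(7) + (1/2)·(34/5) = 69/10.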